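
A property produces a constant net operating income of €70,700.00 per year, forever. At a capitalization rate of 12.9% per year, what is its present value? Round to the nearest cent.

Level perpetuity: PV = C / r = €70,700.00 / 0.129 = €548,062.02

€548062.02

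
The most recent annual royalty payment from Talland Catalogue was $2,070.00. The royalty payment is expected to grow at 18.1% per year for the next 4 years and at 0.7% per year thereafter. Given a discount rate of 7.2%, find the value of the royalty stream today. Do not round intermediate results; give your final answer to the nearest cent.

$57849.54

D_1 = 2444.67000
D_2 = 2887.15527
D_3 = 3409.73037
D_4 = 4026.89157
Terminal value at year 4: TV = D_4×(1+g_2)/(r−g_2) = 4055.07981/0.065 = 62385.84327
P_0 = D_1/(1+r)^1 + D_2/(1+r)^2 + D_3/(1+r)^3 + D_4/(1+r)^4 + TV/(1+r)^4
    = 2280.47575 + 2512.35248 + 2767.80623 + 3049.23429 + 47239.67579 = 57849.54453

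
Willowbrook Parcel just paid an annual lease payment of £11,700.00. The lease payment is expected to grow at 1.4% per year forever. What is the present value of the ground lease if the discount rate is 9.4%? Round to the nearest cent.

£148297.50

D₁ = D₀ × (1 + g) = £11,700.00 × 1.014 = £11,863.8000
Growing perpetuity: P = D₁ / (r − g) = £11,863.8000 / (0.094 − 0.014) = £148,297.50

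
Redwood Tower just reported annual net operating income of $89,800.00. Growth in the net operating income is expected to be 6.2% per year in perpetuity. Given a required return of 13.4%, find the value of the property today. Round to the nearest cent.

D₁ = D₀ × (1 + g) = $89,800.00 × 1.062 = $95,367.6000
Growing perpetuity: P = D₁ / (r − g) = $95,367.6000 / (0.134 − 0.062) = $1,324,550.00

$1324550.00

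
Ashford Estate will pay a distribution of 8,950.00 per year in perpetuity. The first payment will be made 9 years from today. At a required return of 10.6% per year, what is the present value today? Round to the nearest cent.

Value at end of year 8: C / r = 8,950.00 / 0.106 = 84,433.9623
Discount to today: PV = 84,433.9623 / (1 + 0.106)^8 = 84,433.9623 / 2.238933 = 37,711.70

37711.70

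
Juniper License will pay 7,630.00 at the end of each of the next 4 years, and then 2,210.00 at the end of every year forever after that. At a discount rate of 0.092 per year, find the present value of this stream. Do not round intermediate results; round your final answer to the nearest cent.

PV of 4-year annuity: 7,630.00 × [1 − (1+0.092)^−4] / 0.092 = 24610.93626
Perpetuity value at year 4: 2,210.00 / 0.092 = 24021.73913
PV of perpetuity: 24021.73913 / (1+0.092)^4 = 16893.27660
Total PV = 24610.93626 + 16893.27660 = 41504.21286

41504.21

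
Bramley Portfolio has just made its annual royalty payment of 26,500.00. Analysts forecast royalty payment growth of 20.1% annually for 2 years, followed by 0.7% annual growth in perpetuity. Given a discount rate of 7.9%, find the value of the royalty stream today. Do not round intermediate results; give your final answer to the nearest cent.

521510.84

D_1 = 31826.50000
D_2 = 38223.62650
Terminal value at year 2: TV = D_2×(1+g_2)/(r−g_2) = 38491.19189/0.072 = 534599.88730
P_0 = D_1/(1+r)^1 + D_2/(1+r)^2 + TV/(1+r)^2
    = 29496.29286 + 32831.36954 + 459183.18226 = 521510.84466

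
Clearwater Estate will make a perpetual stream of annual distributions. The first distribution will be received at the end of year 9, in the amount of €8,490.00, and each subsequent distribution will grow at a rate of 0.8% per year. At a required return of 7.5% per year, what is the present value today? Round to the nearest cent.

Value at end of year 8: C₁ / (r − g) = €8,490.00 / (0.075 − 0.008) = €126,716.4179
Discount to today: PV = €126,716.4179 / (1 + 0.075)^8 = €126,716.4179 / 1.783478 = €71,050.18

€71050.18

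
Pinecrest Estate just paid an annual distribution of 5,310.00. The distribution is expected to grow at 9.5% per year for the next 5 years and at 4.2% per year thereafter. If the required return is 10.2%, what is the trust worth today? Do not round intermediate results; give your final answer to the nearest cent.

115373.44

D_1 = 5814.45000
D_2 = 6366.82275
D_3 = 6971.67091
D_4 = 7633.97965
D_5 = 8359.20771
Terminal value at year 5: TV = D_5×(1+g_2)/(r−g_2) = 8710.29444/0.06 = 145171.57397
P_0 = D_1/(1+r)^1 + D_2/(1+r)^2 + D_3/(1+r)^3 + D_4/(1+r)^4 + D_5/(1+r)^5 + TV/(1+r)^5
    = 5276.27042 + 5242.75509 + 5209.45265 + 5176.36175 + 5143.48105 + 89325.12096 = 115373.44192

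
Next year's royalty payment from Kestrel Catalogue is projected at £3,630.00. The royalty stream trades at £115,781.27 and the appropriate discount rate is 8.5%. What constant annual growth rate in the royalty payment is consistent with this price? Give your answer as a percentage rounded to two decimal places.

P = D₁/(r−g) ⇒ g = r − D₁/P = 0.085 − £3,630.00/£115,781.27 = 0.053648

5.36%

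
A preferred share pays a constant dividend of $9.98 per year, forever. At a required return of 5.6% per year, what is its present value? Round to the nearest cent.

Level perpetuity: PV = C / r = $9.98 / 0.056 = $178.21

$178.21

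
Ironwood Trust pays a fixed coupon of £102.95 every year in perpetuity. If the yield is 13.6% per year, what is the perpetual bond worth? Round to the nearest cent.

£756.99

Level perpetuity: PV = C / r = £102.95 / 0.136 = £756.99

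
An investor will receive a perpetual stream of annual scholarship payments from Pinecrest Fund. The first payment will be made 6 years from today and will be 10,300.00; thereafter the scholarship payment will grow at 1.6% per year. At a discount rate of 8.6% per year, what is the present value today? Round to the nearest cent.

Value at end of year 5: C₁ / (r − g) = 10,300.00 / (0.086 − 0.016) = 147,142.8571
Discount to today: PV = 147,142.8571 / (1 + 0.086)^5 = 147,142.8571 / 1.510599 = 97,406.98

97406.98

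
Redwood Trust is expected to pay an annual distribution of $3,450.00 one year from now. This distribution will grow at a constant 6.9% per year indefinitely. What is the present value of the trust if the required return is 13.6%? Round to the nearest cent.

$51492.54

Growing perpetuity: P = D₁ / (r − g) = $3,450.0000 / (0.136 − 0.069) = $51,492.54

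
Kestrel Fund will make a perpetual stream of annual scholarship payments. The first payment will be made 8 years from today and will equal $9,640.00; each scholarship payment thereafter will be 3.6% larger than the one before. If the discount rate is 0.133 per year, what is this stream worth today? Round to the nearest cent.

Value at end of year 7: C₁ / (r − g) = $9,640.00 / (0.133 − 0.036) = $99,381.4433
Discount to today: PV = $99,381.4433 / (1 + 0.133)^7 = $99,381.4433 / 2.396676 = $41,466.36

$41466.36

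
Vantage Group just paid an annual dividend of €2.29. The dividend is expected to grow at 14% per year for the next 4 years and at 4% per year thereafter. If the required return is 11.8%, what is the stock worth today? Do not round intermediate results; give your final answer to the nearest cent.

€42.63

D_1 = 2.61060
D_2 = 2.97608
D_3 = 3.39274
D_4 = 3.86772
Terminal value at year 4: TV = D_4×(1+g_2)/(r−g_2) = 4.02243/0.078 = 51.56958
P_0 = D_1/(1+r)^1 + D_2/(1+r)^2 + D_3/(1+r)^3 + D_4/(1+r)^4 + TV/(1+r)^4
    = 2.33506 + 2.38101 + 2.42787 + 2.47564 + 33.00855 = 42.62813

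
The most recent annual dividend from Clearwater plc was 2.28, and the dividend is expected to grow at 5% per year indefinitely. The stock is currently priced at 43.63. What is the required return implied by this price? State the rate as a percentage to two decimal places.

D₁ = 2.28 × 1.05 = 2.3940
P = D₁/(r − g) ⇒ r = D₁/P + g = 2.3940/43.63 + 0.05 = 0.054871 + 0.05 = 0.104871

10.49%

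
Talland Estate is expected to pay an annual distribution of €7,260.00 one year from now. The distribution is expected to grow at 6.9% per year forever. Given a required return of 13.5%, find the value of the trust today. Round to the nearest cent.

Growing perpetuity: P = D₁ / (r − g) = €7,260.0000 / (0.135 − 0.069) = €110,000.00

€110000.00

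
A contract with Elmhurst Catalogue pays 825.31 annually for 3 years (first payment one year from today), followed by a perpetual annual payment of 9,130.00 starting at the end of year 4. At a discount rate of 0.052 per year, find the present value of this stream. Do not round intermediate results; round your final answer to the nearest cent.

PV of 3-year annuity: 825.31 × [1 − (1+0.052)^−3] / 0.052 = 2239.12747
Perpetuity value at year 3: 9,130.00 / 0.052 = 175576.92308
PV of perpetuity: 175576.92308 / (1+0.052)^3 = 150806.55338
Total PV = 2239.12747 + 150806.55338 = 153045.68085

153045.68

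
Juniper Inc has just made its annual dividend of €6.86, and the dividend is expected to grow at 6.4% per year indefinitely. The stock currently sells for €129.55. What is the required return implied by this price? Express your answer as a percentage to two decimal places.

D₁ = €6.86 × 1.064 = €7.2990
P = D₁/(r − g) ⇒ r = D₁/P + g = €7.2990/€129.55 + 0.064 = 0.056341 + 0.064 = 0.120341

12.03%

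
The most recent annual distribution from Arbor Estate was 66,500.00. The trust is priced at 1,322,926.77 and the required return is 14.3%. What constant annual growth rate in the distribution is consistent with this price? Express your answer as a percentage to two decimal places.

8.83%

P = D₀(1+g)/(r−g) ⇒ P(r−g) = D₀(1+g) ⇒ g(P+D₀) = P·r − D₀
g = (P·r − D₀)/(P + D₀) = (1,322,926.77×0.143 − 66,500.00) / (1,322,926.77 + 66,500.00) = 0.088294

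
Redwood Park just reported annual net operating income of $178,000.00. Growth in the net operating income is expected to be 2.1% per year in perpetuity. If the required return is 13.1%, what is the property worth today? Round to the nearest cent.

$1652163.64

D₁ = D₀ × (1 + g) = $178,000.00 × 1.021 = $181,738.0000
Growing perpetuity: P = D₁ / (r − g) = $181,738.0000 / (0.131 − 0.021) = $1,652,163.64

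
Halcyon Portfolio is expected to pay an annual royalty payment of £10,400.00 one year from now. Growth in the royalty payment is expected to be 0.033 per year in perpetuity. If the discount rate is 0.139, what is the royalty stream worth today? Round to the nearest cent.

£98113.21

Growing perpetuity: P = D₁ / (r − g) = £10,400.0000 / (0.139 − 0.033) = £98,113.21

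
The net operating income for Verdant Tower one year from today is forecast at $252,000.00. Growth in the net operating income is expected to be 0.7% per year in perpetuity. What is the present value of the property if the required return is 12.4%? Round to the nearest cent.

Growing perpetuity: P = D₁ / (r − g) = $252,000.0000 / (0.124 − 0.007) = $2,153,846.15

$2153846.15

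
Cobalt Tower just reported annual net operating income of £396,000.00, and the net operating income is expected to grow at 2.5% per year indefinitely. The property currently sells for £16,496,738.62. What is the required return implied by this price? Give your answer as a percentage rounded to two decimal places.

D₁ = £396,000.00 × 1.025 = £405,900.0000
P = D₁/(r − g) ⇒ r = D₁/P + g = £405,900.0000/£16,496,738.62 + 0.025 = 0.024605 + 0.025 = 0.049605

4.96%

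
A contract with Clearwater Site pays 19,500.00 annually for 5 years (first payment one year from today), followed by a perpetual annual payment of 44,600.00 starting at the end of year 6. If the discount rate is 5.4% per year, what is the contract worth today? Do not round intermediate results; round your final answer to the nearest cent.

PV of 5-year annuity: 19,500.00 × [1 − (1+0.054)^−5] / 0.054 = 83499.39094
Perpetuity value at year 5: 44,600.00 / 0.054 = 825925.92593
PV of perpetuity: 825925.92593 / (1+0.054)^5 = 634947.83178
Total PV = 83499.39094 + 634947.83178 = 718447.22272

718447.22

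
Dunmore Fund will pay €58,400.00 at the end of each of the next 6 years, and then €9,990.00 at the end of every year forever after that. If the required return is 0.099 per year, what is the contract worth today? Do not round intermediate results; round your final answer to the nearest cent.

€312366.56

PV of 6-year annuity: €58,400.00 × [1 − (1+0.099)^−6] / 0.099 = 255094.32693
Perpetuity value at year 6: €9,990.00 / 0.099 = 100909.09091
PV of perpetuity: 100909.09091 / (1+0.099)^6 = 57272.23601
Total PV = 255094.32693 + 57272.23601 = 312366.56294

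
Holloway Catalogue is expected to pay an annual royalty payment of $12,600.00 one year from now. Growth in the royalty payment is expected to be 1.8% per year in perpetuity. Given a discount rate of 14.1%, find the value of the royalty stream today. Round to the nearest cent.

$102439.02

Growing perpetuity: P = D₁ / (r − g) = $12,600.0000 / (0.141 − 0.018) = $102,439.02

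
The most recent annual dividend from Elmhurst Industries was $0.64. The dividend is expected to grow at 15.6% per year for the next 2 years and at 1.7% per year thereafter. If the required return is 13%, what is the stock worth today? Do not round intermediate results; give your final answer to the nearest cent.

D_1 = 0.73984
D_2 = 0.85526
Terminal value at year 2: TV = D_2×(1+g_2)/(r−g_2) = 0.86979/0.113 = 7.69730
P_0 = D_1/(1+r)^1 + D_2/(1+r)^2 + TV/(1+r)^2
    = 0.65473 + 0.66979 + 6.02811 = 7.35263

$7.35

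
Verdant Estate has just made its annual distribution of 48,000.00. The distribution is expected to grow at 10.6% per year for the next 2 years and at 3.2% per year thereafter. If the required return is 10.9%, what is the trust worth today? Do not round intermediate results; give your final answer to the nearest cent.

735459.63

D_1 = 53088.00000
D_2 = 58715.32800
Terminal value at year 2: TV = D_2×(1+g_2)/(r−g_2) = 60594.21850/0.077 = 786937.90255
P_0 = D_1/(1+r)^1 + D_2/(1+r)^2 + TV/(1+r)^2
    = 47870.15329 + 47740.65784 + 639848.81671 = 735459.62784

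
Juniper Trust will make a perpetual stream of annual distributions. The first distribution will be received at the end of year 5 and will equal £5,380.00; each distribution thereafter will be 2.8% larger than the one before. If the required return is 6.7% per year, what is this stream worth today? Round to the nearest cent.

Value at end of year 4: C₁ / (r − g) = £5,380.00 / (0.067 − 0.028) = £137,948.7179
Discount to today: PV = £137,948.7179 / (1 + 0.067)^4 = £137,948.7179 / 1.296157 = £106,429.00

£106429.00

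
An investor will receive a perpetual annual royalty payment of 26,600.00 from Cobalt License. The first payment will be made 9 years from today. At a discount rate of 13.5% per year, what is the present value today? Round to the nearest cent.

71545.28

Value at end of year 8: C / r = 26,600.00 / 0.135 = 197,037.0370
Discount to today: PV = 197,037.0370 / (1 + 0.135)^8 = 197,037.0370 / 2.754019 = 71,545.28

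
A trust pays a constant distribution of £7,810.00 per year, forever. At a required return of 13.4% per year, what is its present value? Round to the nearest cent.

Level perpetuity: PV = C / r = £7,810.00 / 0.134 = £58,283.58

£58283.58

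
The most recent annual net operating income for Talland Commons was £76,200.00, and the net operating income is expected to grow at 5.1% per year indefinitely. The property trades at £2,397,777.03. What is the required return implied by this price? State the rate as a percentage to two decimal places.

8.44%

D₁ = £76,200.00 × 1.051 = £80,086.2000
P = D₁/(r − g) ⇒ r = D₁/P + g = £80,086.2000/£2,397,777.03 + 0.051 = 0.033400 + 0.051 = 0.084400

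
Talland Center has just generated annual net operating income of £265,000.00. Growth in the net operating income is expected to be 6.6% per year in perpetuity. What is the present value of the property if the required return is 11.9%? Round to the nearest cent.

£5330000.00

D₁ = D₀ × (1 + g) = £265,000.00 × 1.066 = £282,490.0000
Growing perpetuity: P = D₁ / (r − g) = £282,490.0000 / (0.119 − 0.066) = £5,330,000.00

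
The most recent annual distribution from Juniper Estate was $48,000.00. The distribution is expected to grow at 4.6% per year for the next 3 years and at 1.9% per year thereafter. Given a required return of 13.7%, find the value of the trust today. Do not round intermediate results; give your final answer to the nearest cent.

D_1 = 50208.00000
D_2 = 52517.56800
D_3 = 54933.37613
Terminal value at year 3: TV = D_3×(1+g_2)/(r−g_2) = 55977.11027/0.118 = 474382.29046
P_0 = D_1/(1+r)^1 + D_2/(1+r)^2 + D_3/(1+r)^3 + TV/(1+r)^3
    = 44158.31135 + 40624.09294 + 37372.73633 + 322735.74850 = 444890.88912

$444890.89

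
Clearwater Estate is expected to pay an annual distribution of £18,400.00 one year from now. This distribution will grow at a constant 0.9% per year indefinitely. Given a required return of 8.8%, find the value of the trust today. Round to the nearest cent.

Growing perpetuity: P = D₁ / (r − g) = £18,400.0000 / (0.088 − 0.009) = £232,911.39

£232911.39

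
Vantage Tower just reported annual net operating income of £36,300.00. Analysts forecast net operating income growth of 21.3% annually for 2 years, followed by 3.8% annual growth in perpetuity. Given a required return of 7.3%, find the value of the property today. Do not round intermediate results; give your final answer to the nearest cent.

D_1 = 44031.90000
D_2 = 53410.69470
Terminal value at year 2: TV = D_2×(1+g_2)/(r−g_2) = 55440.30110/0.035 = 1584008.60282
P_0 = D_1/(1+r)^1 + D_2/(1+r)^2 + TV/(1+r)^2
    = 41036.25349 + 46390.47110 + 1375808.82859 = 1463235.55319

£1463235.55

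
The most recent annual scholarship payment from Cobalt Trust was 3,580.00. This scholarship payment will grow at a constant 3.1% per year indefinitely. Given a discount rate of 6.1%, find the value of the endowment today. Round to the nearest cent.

D₁ = D₀ × (1 + g) = 3,580.00 × 1.031 = 3,690.9800
Growing perpetuity: P = D₁ / (r − g) = 3,690.9800 / (0.061 − 0.031) = 123,032.67

123032.67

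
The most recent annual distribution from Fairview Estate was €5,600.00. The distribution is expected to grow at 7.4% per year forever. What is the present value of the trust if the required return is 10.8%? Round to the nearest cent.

€176894.12

D₁ = D₀ × (1 + g) = €5,600.00 × 1.074 = €6,014.4000
Growing perpetuity: P = D₁ / (r − g) = €6,014.4000 / (0.108 − 0.074) = €176,894.12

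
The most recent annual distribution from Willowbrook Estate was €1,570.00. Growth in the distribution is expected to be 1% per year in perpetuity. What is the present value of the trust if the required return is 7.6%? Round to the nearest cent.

D₁ = D₀ × (1 + g) = €1,570.00 × 1.01 = €1,585.7000
Growing perpetuity: P = D₁ / (r − g) = €1,585.7000 / (0.076 − 0.01) = €24,025.76

€24025.76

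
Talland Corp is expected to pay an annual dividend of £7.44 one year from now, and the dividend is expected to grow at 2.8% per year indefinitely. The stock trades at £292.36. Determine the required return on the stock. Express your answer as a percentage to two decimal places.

5.34%

P = D₁/(r − g) ⇒ r = D₁/P + g = £7.4400/£292.36 + 0.028 = 0.025448 + 0.028 = 0.053448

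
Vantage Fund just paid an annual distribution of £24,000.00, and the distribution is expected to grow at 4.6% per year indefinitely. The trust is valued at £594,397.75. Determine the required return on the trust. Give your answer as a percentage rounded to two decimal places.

D₁ = £24,000.00 × 1.046 = £25,104.0000
P = D₁/(r − g) ⇒ r = D₁/P + g = £25,104.0000/£594,397.75 + 0.046 = 0.042234 + 0.046 = 0.088234

8.82%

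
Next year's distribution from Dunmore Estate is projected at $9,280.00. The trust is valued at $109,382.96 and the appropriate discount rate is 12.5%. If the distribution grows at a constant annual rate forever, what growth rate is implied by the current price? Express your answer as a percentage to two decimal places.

4.02%

P = D₁/(r−g) ⇒ g = r − D₁/P = 0.125 − $9,280.00/$109,382.96 = 0.040160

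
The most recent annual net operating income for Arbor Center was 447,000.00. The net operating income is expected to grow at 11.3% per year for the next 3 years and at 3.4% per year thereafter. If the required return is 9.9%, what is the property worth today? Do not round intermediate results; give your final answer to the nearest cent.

D_1 = 497511.00000
D_2 = 553729.74300
D_3 = 616301.20396
Terminal value at year 3: TV = D_3×(1+g_2)/(r−g_2) = 637255.44489/0.065 = 9803929.92144
P_0 = D_1/(1+r)^1 + D_2/(1+r)^2 + D_3/(1+r)^3 + TV/(1+r)^3
    = 452694.26752 + 458461.07347 + 464301.34192 + 7385962.88537 = 8761419.56828

8761419.57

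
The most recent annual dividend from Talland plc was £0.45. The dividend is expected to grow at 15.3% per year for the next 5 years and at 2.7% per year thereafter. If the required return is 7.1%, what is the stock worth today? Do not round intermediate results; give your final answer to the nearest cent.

£18.01

D_1 = 0.51885
D_2 = 0.59823
D_3 = 0.68976
D_4 = 0.79530
D_5 = 0.91698
Terminal value at year 5: TV = D_5×(1+g_2)/(r−g_2) = 0.94174/0.044 = 21.40311
P_0 = D_1/(1+r)^1 + D_2/(1+r)^2 + D_3/(1+r)^3 + D_4/(1+r)^4 + D_5/(1+r)^5 + TV/(1+r)^5
    = 0.48445 + 0.52155 + 0.56148 + 0.60447 + 0.65075 + 15.18901 = 18.01170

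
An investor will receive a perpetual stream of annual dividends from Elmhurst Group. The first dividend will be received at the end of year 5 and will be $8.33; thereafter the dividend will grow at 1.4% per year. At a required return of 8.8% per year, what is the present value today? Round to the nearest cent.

$80.33

Value at end of year 4: C₁ / (r − g) = $8.33 / (0.088 − 0.014) = $112.5676
Discount to today: PV = $112.5676 / (1 + 0.088)^4 = $112.5676 / 1.401250 = $80.33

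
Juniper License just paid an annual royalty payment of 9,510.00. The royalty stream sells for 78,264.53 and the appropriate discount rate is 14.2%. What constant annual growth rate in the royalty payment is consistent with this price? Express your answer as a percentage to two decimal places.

P = D₀(1+g)/(r−g) ⇒ P(r−g) = D₀(1+g) ⇒ g(P+D₀) = P·r − D₀
g = (P·r − D₀)/(P + D₀) = (78,264.53×0.142 − 9,510.00) / (78,264.53 + 9,510.00) = 0.018269

1.83%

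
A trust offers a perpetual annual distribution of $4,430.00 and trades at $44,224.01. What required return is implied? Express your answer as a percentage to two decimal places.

10.02%

P = C/r ⇒ r = C/P = $4,430.00/$44,224.01 = 0.100172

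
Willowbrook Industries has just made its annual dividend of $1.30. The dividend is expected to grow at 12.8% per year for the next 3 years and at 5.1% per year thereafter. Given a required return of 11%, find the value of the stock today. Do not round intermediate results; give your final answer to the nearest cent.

D_1 = 1.46640
D_2 = 1.65410
D_3 = 1.86582
Terminal value at year 3: TV = D_3×(1+g_2)/(r−g_2) = 1.96098/0.059 = 33.23696
P_0 = D_1/(1+r)^1 + D_2/(1+r)^2 + D_3/(1+r)^3 + TV/(1+r)^3
    = 1.32108 + 1.34250 + 1.36427 + 24.30258 = 28.33044

$28.33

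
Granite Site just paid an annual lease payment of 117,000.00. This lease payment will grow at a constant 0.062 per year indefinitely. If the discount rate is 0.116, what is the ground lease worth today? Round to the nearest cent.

D₁ = D₀ × (1 + g) = 117,000.00 × 1.062 = 124,254.0000
Growing perpetuity: P = D₁ / (r − g) = 124,254.0000 / (0.116 − 0.062) = 2,301,000.00

2301000.00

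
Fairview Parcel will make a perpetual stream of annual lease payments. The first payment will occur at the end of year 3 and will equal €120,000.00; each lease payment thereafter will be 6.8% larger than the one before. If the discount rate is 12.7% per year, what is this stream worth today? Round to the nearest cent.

€1601332.07

Value at end of year 2: C₁ / (r − g) = €120,000.00 / (0.127 − 0.068) = €2,033,898.3051
Discount to today: PV = €2,033,898.3051 / (1 + 0.127)^2 = €2,033,898.3051 / 1.270129 = €1,601,332.07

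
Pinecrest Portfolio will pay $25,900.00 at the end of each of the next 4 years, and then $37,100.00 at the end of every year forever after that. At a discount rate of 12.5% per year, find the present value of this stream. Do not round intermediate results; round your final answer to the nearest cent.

PV of 4-year annuity: $25,900.00 × [1 − (1+0.125)^−4] / 0.125 = 77846.06005
Perpetuity value at year 4: $37,100.00 / 0.125 = 296800.00000
PV of perpetuity: 296800.00000 / (1+0.125)^4 = 185290.77884
Total PV = 77846.06005 + 185290.77884 = 263136.83890

$263136.84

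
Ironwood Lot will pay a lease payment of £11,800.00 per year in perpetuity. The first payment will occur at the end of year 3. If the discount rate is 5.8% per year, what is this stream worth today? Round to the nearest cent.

£181753.46

Value at end of year 2: C / r = £11,800.00 / 0.058 = £203,448.2759
Discount to today: PV = £203,448.2759 / (1 + 0.058)^2 = £203,448.2759 / 1.119364 = £181,753.46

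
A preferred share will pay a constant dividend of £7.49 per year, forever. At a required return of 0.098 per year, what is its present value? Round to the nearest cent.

£76.43

Level perpetuity: PV = C / r = £7.49 / 0.098 = £76.43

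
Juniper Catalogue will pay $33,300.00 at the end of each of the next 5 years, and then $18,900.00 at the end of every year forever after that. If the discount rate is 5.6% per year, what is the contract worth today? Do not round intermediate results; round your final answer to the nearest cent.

PV of 5-year annuity: $33,300.00 × [1 − (1+0.056)^−5] / 0.056 = 141811.37199
Perpetuity value at year 5: $18,900.00 / 0.056 = 337500.00000
PV of perpetuity: 337500.00000 / (1+0.056)^5 = 257012.46454
Total PV = 141811.37199 + 257012.46454 = 398823.83654

$398823.84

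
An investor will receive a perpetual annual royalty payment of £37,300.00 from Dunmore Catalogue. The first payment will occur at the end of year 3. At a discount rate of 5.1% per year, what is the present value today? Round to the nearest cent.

£662114.69

Value at end of year 2: C / r = £37,300.00 / 0.051 = £731,372.5490
Discount to today: PV = £731,372.5490 / (1 + 0.051)^2 = £731,372.5490 / 1.104601 = £662,114.69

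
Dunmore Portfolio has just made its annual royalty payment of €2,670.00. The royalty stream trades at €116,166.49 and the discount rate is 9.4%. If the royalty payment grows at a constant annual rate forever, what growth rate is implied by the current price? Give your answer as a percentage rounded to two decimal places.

P = D₀(1+g)/(r−g) ⇒ P(r−g) = D₀(1+g) ⇒ g(P+D₀) = P·r − D₀
g = (P·r − D₀)/(P + D₀) = (€116,166.49×0.094 − €2,670.00) / (€116,166.49 + €2,670.00) = 0.069420

6.94%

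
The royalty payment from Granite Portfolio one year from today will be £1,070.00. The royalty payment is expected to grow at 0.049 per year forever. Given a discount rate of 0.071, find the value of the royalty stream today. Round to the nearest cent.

Growing perpetuity: P = D₁ / (r − g) = £1,070.0000 / (0.071 − 0.049) = £48,636.36

£48636.36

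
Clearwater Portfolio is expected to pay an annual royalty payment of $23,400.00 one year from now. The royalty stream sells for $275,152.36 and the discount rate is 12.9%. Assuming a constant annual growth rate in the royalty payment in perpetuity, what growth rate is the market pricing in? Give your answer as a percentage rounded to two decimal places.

4.40%

P = D₁/(r−g) ⇒ g = r − D₁/P = 0.129 − $23,400.00/$275,152.36 = 0.043956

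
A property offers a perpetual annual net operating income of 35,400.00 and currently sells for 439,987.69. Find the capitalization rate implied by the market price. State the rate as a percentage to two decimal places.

8.05%

P = C/r ⇒ r = C/P = 35,400.00/439,987.69 = 0.080457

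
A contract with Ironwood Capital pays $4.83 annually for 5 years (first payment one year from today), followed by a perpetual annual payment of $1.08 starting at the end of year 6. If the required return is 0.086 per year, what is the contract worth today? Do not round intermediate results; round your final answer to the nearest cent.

PV of 5-year annuity: $4.83 × [1 − (1+0.086)^−5] / 0.086 = 18.98363
Perpetuity value at year 5: $1.08 / 0.086 = 12.55814
PV of perpetuity: 12.55814 / (1+0.086)^5 = 8.31335
Total PV = 18.98363 + 8.31335 = 27.29698

$27.30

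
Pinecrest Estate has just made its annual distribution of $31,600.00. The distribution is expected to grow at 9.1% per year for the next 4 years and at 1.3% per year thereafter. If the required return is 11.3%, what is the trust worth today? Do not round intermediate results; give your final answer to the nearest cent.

$415815.12

D_1 = 34475.60000
D_2 = 37612.87960
D_3 = 41035.65164
D_4 = 44769.89594
Terminal value at year 4: TV = D_4×(1+g_2)/(r−g_2) = 45351.90459/0.1 = 453519.04590
P_0 = D_1/(1+r)^1 + D_2/(1+r)^2 + D_3/(1+r)^3 + D_4/(1+r)^4 + TV/(1+r)^4
    = 30975.38185 + 30363.11015 + 29762.94086 + 29174.63475 + 295539.05002 = 415815.11763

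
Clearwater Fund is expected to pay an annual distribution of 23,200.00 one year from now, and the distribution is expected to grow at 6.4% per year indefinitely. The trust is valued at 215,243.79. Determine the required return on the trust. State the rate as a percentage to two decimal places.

P = D₁/(r − g) ⇒ r = D₁/P + g = 23,200.0000/215,243.79 + 0.064 = 0.107785 + 0.064 = 0.171785

17.18%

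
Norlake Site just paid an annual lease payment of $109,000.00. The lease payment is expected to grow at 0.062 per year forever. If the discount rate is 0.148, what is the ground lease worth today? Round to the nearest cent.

$1346023.26

D₁ = D₀ × (1 + g) = $109,000.00 × 1.062 = $115,758.0000
Growing perpetuity: P = D₁ / (r − g) = $115,758.0000 / (0.148 − 0.062) = $1,346,023.26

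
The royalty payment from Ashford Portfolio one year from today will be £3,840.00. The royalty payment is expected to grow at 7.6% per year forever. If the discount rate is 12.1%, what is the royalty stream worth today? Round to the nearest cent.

Growing perpetuity: P = D₁ / (r − g) = £3,840.0000 / (0.121 − 0.076) = £85,333.33

£85333.33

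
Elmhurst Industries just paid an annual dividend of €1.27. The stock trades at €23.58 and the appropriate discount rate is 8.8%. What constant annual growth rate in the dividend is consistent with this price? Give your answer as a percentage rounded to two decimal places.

P = D₀(1+g)/(r−g) ⇒ P(r−g) = D₀(1+g) ⇒ g(P+D₀) = P·r − D₀
g = (P·r − D₀)/(P + D₀) = (€23.58×0.088 − €1.27) / (€23.58 + €1.27) = 0.032396

3.24%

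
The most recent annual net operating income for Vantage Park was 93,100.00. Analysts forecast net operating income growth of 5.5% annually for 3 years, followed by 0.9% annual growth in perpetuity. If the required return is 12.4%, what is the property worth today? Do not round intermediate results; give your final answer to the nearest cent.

921853.39

D_1 = 98220.50000
D_2 = 103622.62750
D_3 = 109321.87201
Terminal value at year 3: TV = D_3×(1+g_2)/(r−g_2) = 110305.76886/0.115 = 959180.59879
P_0 = D_1/(1+r)^1 + D_2/(1+r)^2 + D_3/(1+r)^3 + TV/(1+r)^3
    = 87384.78648 + 82020.41791 + 76985.35667 + 675462.82504 = 921853.38610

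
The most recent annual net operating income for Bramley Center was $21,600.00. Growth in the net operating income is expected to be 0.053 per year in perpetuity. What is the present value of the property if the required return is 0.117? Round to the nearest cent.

D₁ = D₀ × (1 + g) = $21,600.00 × 1.053 = $22,744.8000
Growing perpetuity: P = D₁ / (r − g) = $22,744.8000 / (0.117 − 0.053) = $355,387.50

$355387.50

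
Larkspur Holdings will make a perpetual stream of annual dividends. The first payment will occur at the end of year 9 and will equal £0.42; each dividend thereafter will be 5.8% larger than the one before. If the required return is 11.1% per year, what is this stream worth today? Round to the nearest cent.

£3.41

Value at end of year 8: C₁ / (r − g) = £0.42 / (0.111 − 0.058) = £7.9245
Discount to today: PV = £7.9245 / (1 + 0.111)^8 = £7.9245 / 2.321200 = £3.41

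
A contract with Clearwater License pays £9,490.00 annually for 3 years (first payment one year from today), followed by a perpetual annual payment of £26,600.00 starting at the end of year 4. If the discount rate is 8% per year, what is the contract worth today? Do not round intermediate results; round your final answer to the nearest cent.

PV of 3-year annuity: £9,490.00 × [1 − (1+0.08)^−3] / 0.08 = 24456.65041
Perpetuity value at year 3: £26,600.00 / 0.08 = 332500.00000
PV of perpetuity: 332500.00000 / (1+0.08)^3 = 263949.22014
Total PV = 24456.65041 + 263949.22014 = 288405.87055

£288405.87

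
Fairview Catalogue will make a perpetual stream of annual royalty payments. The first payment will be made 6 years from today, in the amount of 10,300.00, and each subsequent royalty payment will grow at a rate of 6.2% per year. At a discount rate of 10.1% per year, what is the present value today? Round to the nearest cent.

Value at end of year 5: C₁ / (r − g) = 10,300.00 / (0.101 − 0.062) = 264,102.5641
Discount to today: PV = 264,102.5641 / (1 + 0.101)^5 = 264,102.5641 / 1.617844 = 163,243.55

163243.55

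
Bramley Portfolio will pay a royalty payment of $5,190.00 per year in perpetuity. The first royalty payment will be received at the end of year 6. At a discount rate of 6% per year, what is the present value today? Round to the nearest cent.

$64637.83

Value at end of year 5: C / r = $5,190.00 / 0.06 = $86,500.0000
Discount to today: PV = $86,500.0000 / (1 + 0.06)^5 = $86,500.0000 / 1.338226 = $64,637.83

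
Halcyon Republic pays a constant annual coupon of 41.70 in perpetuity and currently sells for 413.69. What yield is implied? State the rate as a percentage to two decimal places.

P = C/r ⇒ r = C/P = 41.70/413.69 = 0.100800

10.08%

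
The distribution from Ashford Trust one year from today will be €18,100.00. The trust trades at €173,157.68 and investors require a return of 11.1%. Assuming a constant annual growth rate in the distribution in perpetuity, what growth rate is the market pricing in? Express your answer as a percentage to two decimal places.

P = D₁/(r−g) ⇒ g = r − D₁/P = 0.111 − €18,100.00/€173,157.68 = 0.006471

0.65%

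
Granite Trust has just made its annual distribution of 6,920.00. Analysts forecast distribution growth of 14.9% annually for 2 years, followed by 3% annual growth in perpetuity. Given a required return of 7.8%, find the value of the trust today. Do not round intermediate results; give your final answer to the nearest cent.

D_1 = 7951.08000
D_2 = 9135.79092
Terminal value at year 2: TV = D_2×(1+g_2)/(r−g_2) = 9409.86465/0.048 = 196038.84682
P_0 = D_1/(1+r)^1 + D_2/(1+r)^2 + TV/(1+r)^2
    = 7375.76994 + 7861.55813 + 168695.93491 = 183933.26299

183933.26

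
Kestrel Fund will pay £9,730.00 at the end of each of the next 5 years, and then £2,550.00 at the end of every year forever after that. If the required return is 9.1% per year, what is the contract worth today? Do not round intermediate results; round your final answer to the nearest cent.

PV of 5-year annuity: £9,730.00 × [1 − (1+0.091)^−5] / 0.091 = 37748.31151
Perpetuity value at year 5: £2,550.00 / 0.091 = 28021.97802
PV of perpetuity: 28021.97802 / (1+0.091)^5 = 18129.04952
Total PV = 37748.31151 + 18129.04952 = 55877.36103

£55877.36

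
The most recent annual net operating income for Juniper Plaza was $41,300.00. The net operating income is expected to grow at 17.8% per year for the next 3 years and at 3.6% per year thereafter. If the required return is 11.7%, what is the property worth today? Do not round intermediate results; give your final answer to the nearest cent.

$757517.25

D_1 = 48651.40000
D_2 = 57311.34920
D_3 = 67512.76936
Terminal value at year 3: TV = D_3×(1+g_2)/(r−g_2) = 69943.22905/0.081 = 863496.65499
P_0 = D_1/(1+r)^1 + D_2/(1+r)^2 + D_3/(1+r)^3 + TV/(1+r)^3
    = 43555.41629 + 45934.00214 + 48442.48391 + 619585.34973 = 757517.25207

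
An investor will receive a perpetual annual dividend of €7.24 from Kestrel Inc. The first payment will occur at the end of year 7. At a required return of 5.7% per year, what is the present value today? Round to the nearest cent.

€91.08

Value at end of year 6: C / r = €7.24 / 0.057 = €127.0175
Discount to today: PV = €127.0175 / (1 + 0.057)^6 = €127.0175 / 1.394601 = €91.08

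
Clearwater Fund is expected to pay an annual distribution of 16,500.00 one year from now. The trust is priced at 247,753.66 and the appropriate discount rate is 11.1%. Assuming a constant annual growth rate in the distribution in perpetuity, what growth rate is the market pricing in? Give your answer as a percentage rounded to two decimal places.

P = D₁/(r−g) ⇒ g = r − D₁/P = 0.111 − 16,500.00/247,753.66 = 0.044402

4.44%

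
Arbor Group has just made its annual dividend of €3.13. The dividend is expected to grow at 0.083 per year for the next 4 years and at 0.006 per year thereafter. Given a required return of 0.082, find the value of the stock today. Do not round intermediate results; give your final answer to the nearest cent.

€54.13

D_1 = 3.38979
D_2 = 3.67114
D_3 = 3.97585
D_4 = 4.30584
Terminal value at year 4: TV = D_4×(1+g_2)/(r−g_2) = 4.33168/0.076 = 56.99576
P_0 = D_1/(1+r)^1 + D_2/(1+r)^2 + D_3/(1+r)^3 + D_4/(1+r)^4 + TV/(1+r)^4
    = 3.13289 + 3.13579 + 3.13869 + 3.14159 + 41.58469 = 54.13365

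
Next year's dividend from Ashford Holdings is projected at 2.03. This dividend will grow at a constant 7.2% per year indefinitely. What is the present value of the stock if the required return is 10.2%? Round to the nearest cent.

Growing perpetuity: P = D₁ / (r − g) = 2.0300 / (0.102 − 0.072) = 67.67

67.67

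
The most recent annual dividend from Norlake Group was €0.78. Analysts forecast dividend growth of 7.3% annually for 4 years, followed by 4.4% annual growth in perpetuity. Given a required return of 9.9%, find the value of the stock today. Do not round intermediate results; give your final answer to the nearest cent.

€16.39

D_1 = 0.83694
D_2 = 0.89804
D_3 = 0.96359
D_4 = 1.03394
Terminal value at year 4: TV = D_4×(1+g_2)/(r−g_2) = 1.07943/0.055 = 19.62598
P_0 = D_1/(1+r)^1 + D_2/(1+r)^2 + D_3/(1+r)^3 + D_4/(1+r)^4 + TV/(1+r)^4
    = 0.76155 + 0.74353 + 0.72594 + 0.70877 + 13.45366 = 16.39345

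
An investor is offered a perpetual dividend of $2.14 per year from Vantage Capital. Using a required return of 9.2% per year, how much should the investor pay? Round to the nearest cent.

Level perpetuity: PV = C / r = $2.14 / 0.092 = $23.26

$23.26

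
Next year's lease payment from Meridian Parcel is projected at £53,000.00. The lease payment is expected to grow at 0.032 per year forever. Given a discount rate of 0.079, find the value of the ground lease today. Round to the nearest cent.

Growing perpetuity: P = D₁ / (r − g) = £53,000.0000 / (0.079 − 0.032) = £1,127,659.57

£1127659.57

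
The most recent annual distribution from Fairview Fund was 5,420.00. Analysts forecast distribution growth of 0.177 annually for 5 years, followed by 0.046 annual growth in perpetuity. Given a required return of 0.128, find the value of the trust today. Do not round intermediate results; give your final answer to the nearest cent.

116360.27

D_1 = 6379.34000
D_2 = 7508.48318
D_3 = 8837.48470
D_4 = 10401.71950
D_5 = 12242.82385
Terminal value at year 5: TV = D_5×(1+g_2)/(r−g_2) = 12805.99374/0.082 = 156170.65540
P_0 = D_1/(1+r)^1 + D_2/(1+r)^2 + D_3/(1+r)^3 + D_4/(1+r)^4 + D_5/(1+r)^5 + TV/(1+r)^5
    = 5655.44326 + 5901.11411 + 6157.45684 + 6424.93501 + 6704.03237 + 85517.29095 = 116360.27255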